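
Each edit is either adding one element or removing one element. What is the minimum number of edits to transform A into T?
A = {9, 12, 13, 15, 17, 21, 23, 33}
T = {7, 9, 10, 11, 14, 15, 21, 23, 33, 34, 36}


Set A = {9, 12, 13, 15, 17, 21, 23, 33}
Set T = {7, 9, 10, 11, 14, 15, 21, 23, 33, 34, 36}
Elements to remove from A (in A, not in T): {12, 13, 17} → 3 removals
Elements to add to A (in T, not in A): {7, 10, 11, 14, 34, 36} → 6 additions
Total edits = 3 + 6 = 9

9


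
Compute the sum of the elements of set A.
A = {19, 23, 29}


Set A = {19, 23, 29}
Sum = 19 + 23 + 29 = 71

71


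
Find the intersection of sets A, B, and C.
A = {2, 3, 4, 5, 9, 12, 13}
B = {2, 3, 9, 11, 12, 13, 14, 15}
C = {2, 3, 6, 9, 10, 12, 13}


Set A = {2, 3, 4, 5, 9, 12, 13}
Set B = {2, 3, 9, 11, 12, 13, 14, 15}
Set C = {2, 3, 6, 9, 10, 12, 13}
First, A ∩ B = {2, 3, 9, 12, 13}
Then, (A ∩ B) ∩ C = {2, 3, 9, 12, 13}

{2, 3, 9, 12, 13}


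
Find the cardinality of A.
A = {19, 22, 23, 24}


Set A = {19, 22, 23, 24}
Listing elements: 19, 22, 23, 24
Counting: 4 elements
|A| = 4

4


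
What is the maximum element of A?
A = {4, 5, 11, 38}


Set A = {4, 5, 11, 38}
Elements in ascending order: 4, 5, 11, 38
The largest element is 38.

38


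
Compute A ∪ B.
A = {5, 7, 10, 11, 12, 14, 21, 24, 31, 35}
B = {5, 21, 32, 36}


Set A = {5, 7, 10, 11, 12, 14, 21, 24, 31, 35}
Set B = {5, 21, 32, 36}
A ∪ B includes all elements in either set.
Elements from A: {5, 7, 10, 11, 12, 14, 21, 24, 31, 35}
Elements from B not already included: {32, 36}
A ∪ B = {5, 7, 10, 11, 12, 14, 21, 24, 31, 32, 35, 36}

{5, 7, 10, 11, 12, 14, 21, 24, 31, 32, 35, 36}


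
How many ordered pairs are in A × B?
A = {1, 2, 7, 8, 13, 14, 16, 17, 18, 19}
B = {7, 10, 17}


Set A = {1, 2, 7, 8, 13, 14, 16, 17, 18, 19} has 10 elements.
Set B = {7, 10, 17} has 3 elements.
|A × B| = |A| × |B| = 10 × 3 = 30

30


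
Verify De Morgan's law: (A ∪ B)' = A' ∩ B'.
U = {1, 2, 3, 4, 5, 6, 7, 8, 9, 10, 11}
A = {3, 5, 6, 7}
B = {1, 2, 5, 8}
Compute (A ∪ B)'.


U = {1, 2, 3, 4, 5, 6, 7, 8, 9, 10, 11}
A = {3, 5, 6, 7}, B = {1, 2, 5, 8}
A ∪ B = {1, 2, 3, 5, 6, 7, 8}
(A ∪ B)' = U \ (A ∪ B) = {4, 9, 10, 11}
Verification via A' ∩ B': A' = {1, 2, 4, 8, 9, 10, 11}, B' = {3, 4, 6, 7, 9, 10, 11}
A' ∩ B' = {4, 9, 10, 11} ✓

{4, 9, 10, 11}


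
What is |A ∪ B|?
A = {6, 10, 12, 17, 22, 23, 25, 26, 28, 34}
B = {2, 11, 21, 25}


Set A = {6, 10, 12, 17, 22, 23, 25, 26, 28, 34}, |A| = 10
Set B = {2, 11, 21, 25}, |B| = 4
A ∩ B = {25}, |A ∩ B| = 1
|A ∪ B| = |A| + |B| - |A ∩ B| = 10 + 4 - 1 = 13

13


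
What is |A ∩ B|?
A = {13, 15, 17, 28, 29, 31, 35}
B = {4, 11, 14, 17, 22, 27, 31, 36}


Set A = {13, 15, 17, 28, 29, 31, 35}
Set B = {4, 11, 14, 17, 22, 27, 31, 36}
A ∩ B = {17, 31}
|A ∩ B| = 2

2


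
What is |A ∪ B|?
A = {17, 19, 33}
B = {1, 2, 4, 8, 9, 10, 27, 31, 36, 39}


Set A = {17, 19, 33}, |A| = 3
Set B = {1, 2, 4, 8, 9, 10, 27, 31, 36, 39}, |B| = 10
A ∩ B = {}, |A ∩ B| = 0
|A ∪ B| = |A| + |B| - |A ∩ B| = 3 + 10 - 0 = 13

13


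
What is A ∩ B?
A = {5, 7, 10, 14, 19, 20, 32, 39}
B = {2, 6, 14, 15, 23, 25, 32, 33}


Set A = {5, 7, 10, 14, 19, 20, 32, 39}
Set B = {2, 6, 14, 15, 23, 25, 32, 33}
A ∩ B includes only elements in both sets.
Check each element of A against B:
5 ✗, 7 ✗, 10 ✗, 14 ✓, 19 ✗, 20 ✗, 32 ✓, 39 ✗
A ∩ B = {14, 32}

{14, 32}


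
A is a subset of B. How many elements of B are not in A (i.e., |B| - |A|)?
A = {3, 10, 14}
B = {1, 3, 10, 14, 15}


Set A = {3, 10, 14}, |A| = 3
Set B = {1, 3, 10, 14, 15}, |B| = 5
Since A ⊆ B: B \ A = {1, 15}
|B| - |A| = 5 - 3 = 2

2


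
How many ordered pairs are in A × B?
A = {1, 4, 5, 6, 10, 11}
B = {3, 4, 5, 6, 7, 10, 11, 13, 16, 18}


Set A = {1, 4, 5, 6, 10, 11} has 6 elements.
Set B = {3, 4, 5, 6, 7, 10, 11, 13, 16, 18} has 10 elements.
|A × B| = |A| × |B| = 6 × 10 = 60

60


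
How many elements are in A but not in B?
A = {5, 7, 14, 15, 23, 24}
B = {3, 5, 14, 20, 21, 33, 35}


Set A = {5, 7, 14, 15, 23, 24}
Set B = {3, 5, 14, 20, 21, 33, 35}
A \ B = {7, 15, 23, 24}
|A \ B| = 4

4


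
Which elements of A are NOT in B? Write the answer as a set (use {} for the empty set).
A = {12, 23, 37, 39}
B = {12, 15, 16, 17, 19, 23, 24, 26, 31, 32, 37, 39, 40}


Set A = {12, 23, 37, 39}
Set B = {12, 15, 16, 17, 19, 23, 24, 26, 31, 32, 37, 39, 40}
Check each element of A against B:
12 ∈ B, 23 ∈ B, 37 ∈ B, 39 ∈ B
Elements of A not in B: {}

{}


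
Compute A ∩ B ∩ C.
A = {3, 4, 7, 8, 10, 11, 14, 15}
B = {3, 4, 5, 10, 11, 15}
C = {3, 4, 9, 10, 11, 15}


Set A = {3, 4, 7, 8, 10, 11, 14, 15}
Set B = {3, 4, 5, 10, 11, 15}
Set C = {3, 4, 9, 10, 11, 15}
First, A ∩ B = {3, 4, 10, 11, 15}
Then, (A ∩ B) ∩ C = {3, 4, 10, 11, 15}

{3, 4, 10, 11, 15}


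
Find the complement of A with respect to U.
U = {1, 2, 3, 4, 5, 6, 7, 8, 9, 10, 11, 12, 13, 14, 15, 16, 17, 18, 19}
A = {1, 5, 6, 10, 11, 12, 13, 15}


Universal set U = {1, 2, 3, 4, 5, 6, 7, 8, 9, 10, 11, 12, 13, 14, 15, 16, 17, 18, 19}
Set A = {1, 5, 6, 10, 11, 12, 13, 15}
A' = U \ A = elements in U but not in A
Checking each element of U:
1 (in A, exclude), 2 (not in A, include), 3 (not in A, include), 4 (not in A, include), 5 (in A, exclude), 6 (in A, exclude), 7 (not in A, include), 8 (not in A, include), 9 (not in A, include), 10 (in A, exclude), 11 (in A, exclude), 12 (in A, exclude), 13 (in A, exclude), 14 (not in A, include), 15 (in A, exclude), 16 (not in A, include), 17 (not in A, include), 18 (not in A, include), 19 (not in A, include)
A' = {2, 3, 4, 7, 8, 9, 14, 16, 17, 18, 19}

{2, 3, 4, 7, 8, 9, 14, 16, 17, 18, 19}


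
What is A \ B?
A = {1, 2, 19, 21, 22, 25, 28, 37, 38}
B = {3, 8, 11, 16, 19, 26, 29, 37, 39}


Set A = {1, 2, 19, 21, 22, 25, 28, 37, 38}
Set B = {3, 8, 11, 16, 19, 26, 29, 37, 39}
A \ B includes elements in A that are not in B.
Check each element of A:
1 (not in B, keep), 2 (not in B, keep), 19 (in B, remove), 21 (not in B, keep), 22 (not in B, keep), 25 (not in B, keep), 28 (not in B, keep), 37 (in B, remove), 38 (not in B, keep)
A \ B = {1, 2, 21, 22, 25, 28, 38}

{1, 2, 21, 22, 25, 28, 38}


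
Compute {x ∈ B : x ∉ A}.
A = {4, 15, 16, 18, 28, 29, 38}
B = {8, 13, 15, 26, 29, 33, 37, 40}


Set A = {4, 15, 16, 18, 28, 29, 38}
Set B = {8, 13, 15, 26, 29, 33, 37, 40}
Check each element of B against A:
8 ∉ A (include), 13 ∉ A (include), 15 ∈ A, 26 ∉ A (include), 29 ∈ A, 33 ∉ A (include), 37 ∉ A (include), 40 ∉ A (include)
Elements of B not in A: {8, 13, 26, 33, 37, 40}

{8, 13, 26, 33, 37, 40}


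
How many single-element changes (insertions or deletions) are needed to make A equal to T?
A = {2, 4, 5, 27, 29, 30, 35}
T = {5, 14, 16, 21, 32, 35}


Set A = {2, 4, 5, 27, 29, 30, 35}
Set T = {5, 14, 16, 21, 32, 35}
Elements to remove from A (in A, not in T): {2, 4, 27, 29, 30} → 5 removals
Elements to add to A (in T, not in A): {14, 16, 21, 32} → 4 additions
Total edits = 5 + 4 = 9

9


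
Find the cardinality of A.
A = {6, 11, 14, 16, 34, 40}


Set A = {6, 11, 14, 16, 34, 40}
Listing elements: 6, 11, 14, 16, 34, 40
Counting: 6 elements
|A| = 6

6


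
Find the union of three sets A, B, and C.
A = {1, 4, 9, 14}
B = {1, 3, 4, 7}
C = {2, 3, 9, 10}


Set A = {1, 4, 9, 14}
Set B = {1, 3, 4, 7}
Set C = {2, 3, 9, 10}
First, A ∪ B = {1, 3, 4, 7, 9, 14}
Then, (A ∪ B) ∪ C = {1, 2, 3, 4, 7, 9, 10, 14}

{1, 2, 3, 4, 7, 9, 10, 14}


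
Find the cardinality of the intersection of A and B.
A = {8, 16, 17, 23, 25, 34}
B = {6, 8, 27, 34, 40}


Set A = {8, 16, 17, 23, 25, 34}
Set B = {6, 8, 27, 34, 40}
A ∩ B = {8, 34}
|A ∩ B| = 2

2


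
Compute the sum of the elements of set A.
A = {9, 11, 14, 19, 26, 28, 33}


Set A = {9, 11, 14, 19, 26, 28, 33}
Sum = 9 + 11 + 14 + 19 + 26 + 28 + 33 = 140

140


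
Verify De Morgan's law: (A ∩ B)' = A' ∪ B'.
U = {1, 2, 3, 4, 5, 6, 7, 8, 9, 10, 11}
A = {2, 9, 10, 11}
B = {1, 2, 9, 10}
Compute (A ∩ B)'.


U = {1, 2, 3, 4, 5, 6, 7, 8, 9, 10, 11}
A = {2, 9, 10, 11}, B = {1, 2, 9, 10}
A ∩ B = {2, 9, 10}
(A ∩ B)' = U \ (A ∩ B) = {1, 3, 4, 5, 6, 7, 8, 11}
Verification via A' ∪ B': A' = {1, 3, 4, 5, 6, 7, 8}, B' = {3, 4, 5, 6, 7, 8, 11}
A' ∪ B' = {1, 3, 4, 5, 6, 7, 8, 11} ✓

{1, 3, 4, 5, 6, 7, 8, 11}


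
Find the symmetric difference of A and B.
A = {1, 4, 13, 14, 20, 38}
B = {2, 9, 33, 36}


Set A = {1, 4, 13, 14, 20, 38}
Set B = {2, 9, 33, 36}
A △ B = (A \ B) ∪ (B \ A)
Elements in A but not B: {1, 4, 13, 14, 20, 38}
Elements in B but not A: {2, 9, 33, 36}
A △ B = {1, 2, 4, 9, 13, 14, 20, 33, 36, 38}

{1, 2, 4, 9, 13, 14, 20, 33, 36, 38}


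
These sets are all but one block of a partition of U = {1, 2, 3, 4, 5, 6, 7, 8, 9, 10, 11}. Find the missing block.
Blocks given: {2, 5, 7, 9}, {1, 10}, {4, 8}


U = {1, 2, 3, 4, 5, 6, 7, 8, 9, 10, 11}
Shown blocks: {2, 5, 7, 9}, {1, 10}, {4, 8}
A partition's blocks are pairwise disjoint and cover U, so the missing block = U \ (union of shown blocks).
Union of shown blocks: {1, 2, 4, 5, 7, 8, 9, 10}
Missing block = U \ (union) = {3, 6, 11}

{3, 6, 11}


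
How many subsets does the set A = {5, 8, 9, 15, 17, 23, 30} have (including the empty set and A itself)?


Set A = {5, 8, 9, 15, 17, 23, 30}
|A| = 7
The power set P(A) contains all subsets of A.
|P(A)| = 2^|A| = 2^7 = 128

128


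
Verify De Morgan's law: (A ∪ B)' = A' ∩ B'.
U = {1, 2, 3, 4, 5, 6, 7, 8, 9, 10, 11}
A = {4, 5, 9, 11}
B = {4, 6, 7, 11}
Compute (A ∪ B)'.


U = {1, 2, 3, 4, 5, 6, 7, 8, 9, 10, 11}
A = {4, 5, 9, 11}, B = {4, 6, 7, 11}
A ∪ B = {4, 5, 6, 7, 9, 11}
(A ∪ B)' = U \ (A ∪ B) = {1, 2, 3, 8, 10}
Verification via A' ∩ B': A' = {1, 2, 3, 6, 7, 8, 10}, B' = {1, 2, 3, 5, 8, 9, 10}
A' ∩ B' = {1, 2, 3, 8, 10} ✓

{1, 2, 3, 8, 10}


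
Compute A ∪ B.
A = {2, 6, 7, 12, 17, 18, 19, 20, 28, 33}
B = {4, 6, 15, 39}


Set A = {2, 6, 7, 12, 17, 18, 19, 20, 28, 33}
Set B = {4, 6, 15, 39}
A ∪ B includes all elements in either set.
Elements from A: {2, 6, 7, 12, 17, 18, 19, 20, 28, 33}
Elements from B not already included: {4, 15, 39}
A ∪ B = {2, 4, 6, 7, 12, 15, 17, 18, 19, 20, 28, 33, 39}

{2, 4, 6, 7, 12, 15, 17, 18, 19, 20, 28, 33, 39}


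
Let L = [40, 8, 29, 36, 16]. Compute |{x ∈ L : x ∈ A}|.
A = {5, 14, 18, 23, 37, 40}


Set A = {5, 14, 18, 23, 37, 40}
Candidates: [40, 8, 29, 36, 16]
Check each candidate:
40 ∈ A, 8 ∉ A, 29 ∉ A, 36 ∉ A, 16 ∉ A
Count of candidates in A: 1

1


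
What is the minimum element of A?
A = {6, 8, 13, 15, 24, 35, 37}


Set A = {6, 8, 13, 15, 24, 35, 37}
Elements in ascending order: 6, 8, 13, 15, 24, 35, 37
The smallest element is 6.

6


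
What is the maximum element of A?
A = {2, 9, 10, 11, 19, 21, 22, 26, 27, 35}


Set A = {2, 9, 10, 11, 19, 21, 22, 26, 27, 35}
Elements in ascending order: 2, 9, 10, 11, 19, 21, 22, 26, 27, 35
The largest element is 35.

35


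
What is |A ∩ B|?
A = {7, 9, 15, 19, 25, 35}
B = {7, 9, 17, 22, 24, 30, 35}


Set A = {7, 9, 15, 19, 25, 35}
Set B = {7, 9, 17, 22, 24, 30, 35}
A ∩ B = {7, 9, 35}
|A ∩ B| = 3

3


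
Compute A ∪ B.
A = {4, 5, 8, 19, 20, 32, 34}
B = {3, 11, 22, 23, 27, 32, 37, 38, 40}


Set A = {4, 5, 8, 19, 20, 32, 34}
Set B = {3, 11, 22, 23, 27, 32, 37, 38, 40}
A ∪ B includes all elements in either set.
Elements from A: {4, 5, 8, 19, 20, 32, 34}
Elements from B not already included: {3, 11, 22, 23, 27, 37, 38, 40}
A ∪ B = {3, 4, 5, 8, 11, 19, 20, 22, 23, 27, 32, 34, 37, 38, 40}

{3, 4, 5, 8, 11, 19, 20, 22, 23, 27, 32, 34, 37, 38, 40}


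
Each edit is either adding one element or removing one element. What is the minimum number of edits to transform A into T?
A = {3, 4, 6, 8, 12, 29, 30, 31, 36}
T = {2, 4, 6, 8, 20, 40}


Set A = {3, 4, 6, 8, 12, 29, 30, 31, 36}
Set T = {2, 4, 6, 8, 20, 40}
Elements to remove from A (in A, not in T): {3, 12, 29, 30, 31, 36} → 6 removals
Elements to add to A (in T, not in A): {2, 20, 40} → 3 additions
Total edits = 6 + 3 = 9

9


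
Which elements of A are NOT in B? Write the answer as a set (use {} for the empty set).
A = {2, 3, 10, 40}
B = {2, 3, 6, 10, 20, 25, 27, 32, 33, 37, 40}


Set A = {2, 3, 10, 40}
Set B = {2, 3, 6, 10, 20, 25, 27, 32, 33, 37, 40}
Check each element of A against B:
2 ∈ B, 3 ∈ B, 10 ∈ B, 40 ∈ B
Elements of A not in B: {}

{}


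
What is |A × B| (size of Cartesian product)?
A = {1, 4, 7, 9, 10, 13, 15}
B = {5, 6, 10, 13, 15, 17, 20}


Set A = {1, 4, 7, 9, 10, 13, 15} has 7 elements.
Set B = {5, 6, 10, 13, 15, 17, 20} has 7 elements.
|A × B| = |A| × |B| = 7 × 7 = 49

49


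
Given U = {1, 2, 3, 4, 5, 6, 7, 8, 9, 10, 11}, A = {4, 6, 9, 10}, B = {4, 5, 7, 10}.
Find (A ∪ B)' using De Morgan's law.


U = {1, 2, 3, 4, 5, 6, 7, 8, 9, 10, 11}
A = {4, 6, 9, 10}, B = {4, 5, 7, 10}
A ∪ B = {4, 5, 6, 7, 9, 10}
(A ∪ B)' = U \ (A ∪ B) = {1, 2, 3, 8, 11}
Verification via A' ∩ B': A' = {1, 2, 3, 5, 7, 8, 11}, B' = {1, 2, 3, 6, 8, 9, 11}
A' ∩ B' = {1, 2, 3, 8, 11} ✓

{1, 2, 3, 8, 11}


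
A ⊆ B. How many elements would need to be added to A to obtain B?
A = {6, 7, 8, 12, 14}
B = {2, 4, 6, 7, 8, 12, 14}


Set A = {6, 7, 8, 12, 14}, |A| = 5
Set B = {2, 4, 6, 7, 8, 12, 14}, |B| = 7
Since A ⊆ B: B \ A = {2, 4}
|B| - |A| = 7 - 5 = 2

2


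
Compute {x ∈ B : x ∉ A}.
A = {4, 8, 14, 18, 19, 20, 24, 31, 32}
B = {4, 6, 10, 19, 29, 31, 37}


Set A = {4, 8, 14, 18, 19, 20, 24, 31, 32}
Set B = {4, 6, 10, 19, 29, 31, 37}
Check each element of B against A:
4 ∈ A, 6 ∉ A (include), 10 ∉ A (include), 19 ∈ A, 29 ∉ A (include), 31 ∈ A, 37 ∉ A (include)
Elements of B not in A: {6, 10, 29, 37}

{6, 10, 29, 37}


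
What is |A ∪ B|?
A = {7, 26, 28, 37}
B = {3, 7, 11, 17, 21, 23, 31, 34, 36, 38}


Set A = {7, 26, 28, 37}, |A| = 4
Set B = {3, 7, 11, 17, 21, 23, 31, 34, 36, 38}, |B| = 10
A ∩ B = {7}, |A ∩ B| = 1
|A ∪ B| = |A| + |B| - |A ∩ B| = 4 + 10 - 1 = 13

13


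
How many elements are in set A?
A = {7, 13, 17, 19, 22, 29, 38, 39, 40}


Set A = {7, 13, 17, 19, 22, 29, 38, 39, 40}
Listing elements: 7, 13, 17, 19, 22, 29, 38, 39, 40
Counting: 9 elements
|A| = 9

9


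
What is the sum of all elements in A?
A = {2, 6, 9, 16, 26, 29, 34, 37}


Set A = {2, 6, 9, 16, 26, 29, 34, 37}
Sum = 2 + 6 + 9 + 16 + 26 + 29 + 34 + 37 = 159

159


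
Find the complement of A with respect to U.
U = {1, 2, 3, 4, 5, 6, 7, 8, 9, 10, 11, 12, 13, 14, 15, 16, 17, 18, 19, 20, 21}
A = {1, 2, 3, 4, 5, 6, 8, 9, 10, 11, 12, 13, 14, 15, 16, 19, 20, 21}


Universal set U = {1, 2, 3, 4, 5, 6, 7, 8, 9, 10, 11, 12, 13, 14, 15, 16, 17, 18, 19, 20, 21}
Set A = {1, 2, 3, 4, 5, 6, 8, 9, 10, 11, 12, 13, 14, 15, 16, 19, 20, 21}
A' = U \ A = elements in U but not in A
Checking each element of U:
1 (in A, exclude), 2 (in A, exclude), 3 (in A, exclude), 4 (in A, exclude), 5 (in A, exclude), 6 (in A, exclude), 7 (not in A, include), 8 (in A, exclude), 9 (in A, exclude), 10 (in A, exclude), 11 (in A, exclude), 12 (in A, exclude), 13 (in A, exclude), 14 (in A, exclude), 15 (in A, exclude), 16 (in A, exclude), 17 (not in A, include), 18 (not in A, include), 19 (in A, exclude), 20 (in A, exclude), 21 (in A, exclude)
A' = {7, 17, 18}

{7, 17, 18}


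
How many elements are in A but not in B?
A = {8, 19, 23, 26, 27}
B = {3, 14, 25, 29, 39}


Set A = {8, 19, 23, 26, 27}
Set B = {3, 14, 25, 29, 39}
A \ B = {8, 19, 23, 26, 27}
|A \ B| = 5

5


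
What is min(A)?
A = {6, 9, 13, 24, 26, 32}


Set A = {6, 9, 13, 24, 26, 32}
Elements in ascending order: 6, 9, 13, 24, 26, 32
The smallest element is 6.

6


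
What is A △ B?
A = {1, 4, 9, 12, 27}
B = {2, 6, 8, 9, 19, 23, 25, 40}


Set A = {1, 4, 9, 12, 27}
Set B = {2, 6, 8, 9, 19, 23, 25, 40}
A △ B = (A \ B) ∪ (B \ A)
Elements in A but not B: {1, 4, 12, 27}
Elements in B but not A: {2, 6, 8, 19, 23, 25, 40}
A △ B = {1, 2, 4, 6, 8, 12, 19, 23, 25, 27, 40}

{1, 2, 4, 6, 8, 12, 19, 23, 25, 27, 40}


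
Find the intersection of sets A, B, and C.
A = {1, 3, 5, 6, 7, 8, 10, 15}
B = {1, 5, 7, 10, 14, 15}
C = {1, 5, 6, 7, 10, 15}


Set A = {1, 3, 5, 6, 7, 8, 10, 15}
Set B = {1, 5, 7, 10, 14, 15}
Set C = {1, 5, 6, 7, 10, 15}
First, A ∩ B = {1, 5, 7, 10, 15}
Then, (A ∩ B) ∩ C = {1, 5, 7, 10, 15}

{1, 5, 7, 10, 15}


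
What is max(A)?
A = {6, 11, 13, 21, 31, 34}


Set A = {6, 11, 13, 21, 31, 34}
Elements in ascending order: 6, 11, 13, 21, 31, 34
The largest element is 34.

34


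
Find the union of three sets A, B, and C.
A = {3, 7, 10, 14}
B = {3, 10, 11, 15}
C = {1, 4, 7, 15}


Set A = {3, 7, 10, 14}
Set B = {3, 10, 11, 15}
Set C = {1, 4, 7, 15}
First, A ∪ B = {3, 7, 10, 11, 14, 15}
Then, (A ∪ B) ∪ C = {1, 3, 4, 7, 10, 11, 14, 15}

{1, 3, 4, 7, 10, 11, 14, 15}


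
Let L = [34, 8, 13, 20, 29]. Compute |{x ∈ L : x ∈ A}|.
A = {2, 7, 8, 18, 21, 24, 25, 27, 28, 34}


Set A = {2, 7, 8, 18, 21, 24, 25, 27, 28, 34}
Candidates: [34, 8, 13, 20, 29]
Check each candidate:
34 ∈ A, 8 ∈ A, 13 ∉ A, 20 ∉ A, 29 ∉ A
Count of candidates in A: 2

2


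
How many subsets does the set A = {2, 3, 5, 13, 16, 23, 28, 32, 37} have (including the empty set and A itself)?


Set A = {2, 3, 5, 13, 16, 23, 28, 32, 37}
|A| = 9
The power set P(A) contains all subsets of A.
|P(A)| = 2^|A| = 2^9 = 512

512


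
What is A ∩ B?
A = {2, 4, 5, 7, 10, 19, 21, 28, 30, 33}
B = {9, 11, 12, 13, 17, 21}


Set A = {2, 4, 5, 7, 10, 19, 21, 28, 30, 33}
Set B = {9, 11, 12, 13, 17, 21}
A ∩ B includes only elements in both sets.
Check each element of A against B:
2 ✗, 4 ✗, 5 ✗, 7 ✗, 10 ✗, 19 ✗, 21 ✓, 28 ✗, 30 ✗, 33 ✗
A ∩ B = {21}

{21}


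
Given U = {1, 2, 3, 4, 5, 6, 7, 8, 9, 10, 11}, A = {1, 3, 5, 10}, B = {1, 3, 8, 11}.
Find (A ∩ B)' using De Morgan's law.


U = {1, 2, 3, 4, 5, 6, 7, 8, 9, 10, 11}
A = {1, 3, 5, 10}, B = {1, 3, 8, 11}
A ∩ B = {1, 3}
(A ∩ B)' = U \ (A ∩ B) = {2, 4, 5, 6, 7, 8, 9, 10, 11}
Verification via A' ∪ B': A' = {2, 4, 6, 7, 8, 9, 11}, B' = {2, 4, 5, 6, 7, 9, 10}
A' ∪ B' = {2, 4, 5, 6, 7, 8, 9, 10, 11} ✓

{2, 4, 5, 6, 7, 8, 9, 10, 11}


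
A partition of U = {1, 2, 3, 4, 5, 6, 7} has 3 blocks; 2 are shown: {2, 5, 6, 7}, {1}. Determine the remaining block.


U = {1, 2, 3, 4, 5, 6, 7}
Shown blocks: {2, 5, 6, 7}, {1}
A partition's blocks are pairwise disjoint and cover U, so the missing block = U \ (union of shown blocks).
Union of shown blocks: {1, 2, 5, 6, 7}
Missing block = U \ (union) = {3, 4}

{3, 4}


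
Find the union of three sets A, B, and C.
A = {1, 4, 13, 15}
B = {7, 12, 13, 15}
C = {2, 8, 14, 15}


Set A = {1, 4, 13, 15}
Set B = {7, 12, 13, 15}
Set C = {2, 8, 14, 15}
First, A ∪ B = {1, 4, 7, 12, 13, 15}
Then, (A ∪ B) ∪ C = {1, 2, 4, 7, 8, 12, 13, 14, 15}

{1, 2, 4, 7, 8, 12, 13, 14, 15}


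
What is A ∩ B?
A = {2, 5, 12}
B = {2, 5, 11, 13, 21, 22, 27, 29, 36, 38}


Set A = {2, 5, 12}
Set B = {2, 5, 11, 13, 21, 22, 27, 29, 36, 38}
A ∩ B includes only elements in both sets.
Check each element of A against B:
2 ✓, 5 ✓, 12 ✗
A ∩ B = {2, 5}

{2, 5}


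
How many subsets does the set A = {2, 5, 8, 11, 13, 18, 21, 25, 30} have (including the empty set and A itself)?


Set A = {2, 5, 8, 11, 13, 18, 21, 25, 30}
|A| = 9
The power set P(A) contains all subsets of A.
|P(A)| = 2^|A| = 2^9 = 512

512


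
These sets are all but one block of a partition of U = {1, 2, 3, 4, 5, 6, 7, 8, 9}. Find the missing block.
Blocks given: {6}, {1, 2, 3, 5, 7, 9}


U = {1, 2, 3, 4, 5, 6, 7, 8, 9}
Shown blocks: {6}, {1, 2, 3, 5, 7, 9}
A partition's blocks are pairwise disjoint and cover U, so the missing block = U \ (union of shown blocks).
Union of shown blocks: {1, 2, 3, 5, 6, 7, 9}
Missing block = U \ (union) = {4, 8}

{4, 8}


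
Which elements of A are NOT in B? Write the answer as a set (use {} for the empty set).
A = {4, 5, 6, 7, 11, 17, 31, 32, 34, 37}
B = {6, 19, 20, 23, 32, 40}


Set A = {4, 5, 6, 7, 11, 17, 31, 32, 34, 37}
Set B = {6, 19, 20, 23, 32, 40}
Check each element of A against B:
4 ∉ B (include), 5 ∉ B (include), 6 ∈ B, 7 ∉ B (include), 11 ∉ B (include), 17 ∉ B (include), 31 ∉ B (include), 32 ∈ B, 34 ∉ B (include), 37 ∉ B (include)
Elements of A not in B: {4, 5, 7, 11, 17, 31, 34, 37}

{4, 5, 7, 11, 17, 31, 34, 37}


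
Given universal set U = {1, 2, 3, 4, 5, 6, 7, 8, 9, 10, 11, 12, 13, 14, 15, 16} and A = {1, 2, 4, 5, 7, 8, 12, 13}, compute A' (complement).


Universal set U = {1, 2, 3, 4, 5, 6, 7, 8, 9, 10, 11, 12, 13, 14, 15, 16}
Set A = {1, 2, 4, 5, 7, 8, 12, 13}
A' = U \ A = elements in U but not in A
Checking each element of U:
1 (in A, exclude), 2 (in A, exclude), 3 (not in A, include), 4 (in A, exclude), 5 (in A, exclude), 6 (not in A, include), 7 (in A, exclude), 8 (in A, exclude), 9 (not in A, include), 10 (not in A, include), 11 (not in A, include), 12 (in A, exclude), 13 (in A, exclude), 14 (not in A, include), 15 (not in A, include), 16 (not in A, include)
A' = {3, 6, 9, 10, 11, 14, 15, 16}

{3, 6, 9, 10, 11, 14, 15, 16}


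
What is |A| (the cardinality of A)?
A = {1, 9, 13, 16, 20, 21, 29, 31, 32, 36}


Set A = {1, 9, 13, 16, 20, 21, 29, 31, 32, 36}
Listing elements: 1, 9, 13, 16, 20, 21, 29, 31, 32, 36
Counting: 10 elements
|A| = 10

10


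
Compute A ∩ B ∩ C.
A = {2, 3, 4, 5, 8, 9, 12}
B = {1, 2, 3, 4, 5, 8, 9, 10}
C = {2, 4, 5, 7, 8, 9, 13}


Set A = {2, 3, 4, 5, 8, 9, 12}
Set B = {1, 2, 3, 4, 5, 8, 9, 10}
Set C = {2, 4, 5, 7, 8, 9, 13}
First, A ∩ B = {2, 3, 4, 5, 8, 9}
Then, (A ∩ B) ∩ C = {2, 4, 5, 8, 9}

{2, 4, 5, 8, 9}


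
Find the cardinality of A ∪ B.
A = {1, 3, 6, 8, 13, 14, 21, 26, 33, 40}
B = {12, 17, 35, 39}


Set A = {1, 3, 6, 8, 13, 14, 21, 26, 33, 40}, |A| = 10
Set B = {12, 17, 35, 39}, |B| = 4
A ∩ B = {}, |A ∩ B| = 0
|A ∪ B| = |A| + |B| - |A ∩ B| = 10 + 4 - 0 = 14

14


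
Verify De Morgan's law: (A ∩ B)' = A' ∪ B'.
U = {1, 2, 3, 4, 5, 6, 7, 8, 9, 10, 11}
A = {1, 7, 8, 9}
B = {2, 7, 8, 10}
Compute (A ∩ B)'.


U = {1, 2, 3, 4, 5, 6, 7, 8, 9, 10, 11}
A = {1, 7, 8, 9}, B = {2, 7, 8, 10}
A ∩ B = {7, 8}
(A ∩ B)' = U \ (A ∩ B) = {1, 2, 3, 4, 5, 6, 9, 10, 11}
Verification via A' ∪ B': A' = {2, 3, 4, 5, 6, 10, 11}, B' = {1, 3, 4, 5, 6, 9, 11}
A' ∪ B' = {1, 2, 3, 4, 5, 6, 9, 10, 11} ✓

{1, 2, 3, 4, 5, 6, 9, 10, 11}


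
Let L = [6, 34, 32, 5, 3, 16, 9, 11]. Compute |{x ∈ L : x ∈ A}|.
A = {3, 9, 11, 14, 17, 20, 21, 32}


Set A = {3, 9, 11, 14, 17, 20, 21, 32}
Candidates: [6, 34, 32, 5, 3, 16, 9, 11]
Check each candidate:
6 ∉ A, 34 ∉ A, 32 ∈ A, 5 ∉ A, 3 ∈ A, 16 ∉ A, 9 ∈ A, 11 ∈ A
Count of candidates in A: 4

4


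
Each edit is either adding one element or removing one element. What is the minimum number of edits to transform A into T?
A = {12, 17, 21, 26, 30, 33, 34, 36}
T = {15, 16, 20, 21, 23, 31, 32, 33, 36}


Set A = {12, 17, 21, 26, 30, 33, 34, 36}
Set T = {15, 16, 20, 21, 23, 31, 32, 33, 36}
Elements to remove from A (in A, not in T): {12, 17, 26, 30, 34} → 5 removals
Elements to add to A (in T, not in A): {15, 16, 20, 23, 31, 32} → 6 additions
Total edits = 5 + 6 = 11

11


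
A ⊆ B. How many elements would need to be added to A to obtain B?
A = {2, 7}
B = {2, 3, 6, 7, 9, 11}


Set A = {2, 7}, |A| = 2
Set B = {2, 3, 6, 7, 9, 11}, |B| = 6
Since A ⊆ B: B \ A = {3, 6, 9, 11}
|B| - |A| = 6 - 2 = 4

4


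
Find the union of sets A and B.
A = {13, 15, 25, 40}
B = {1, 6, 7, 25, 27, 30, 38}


Set A = {13, 15, 25, 40}
Set B = {1, 6, 7, 25, 27, 30, 38}
A ∪ B includes all elements in either set.
Elements from A: {13, 15, 25, 40}
Elements from B not already included: {1, 6, 7, 27, 30, 38}
A ∪ B = {1, 6, 7, 13, 15, 25, 27, 30, 38, 40}

{1, 6, 7, 13, 15, 25, 27, 30, 38, 40}


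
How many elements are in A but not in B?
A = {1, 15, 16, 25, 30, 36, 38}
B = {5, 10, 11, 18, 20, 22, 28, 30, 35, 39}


Set A = {1, 15, 16, 25, 30, 36, 38}
Set B = {5, 10, 11, 18, 20, 22, 28, 30, 35, 39}
A \ B = {1, 15, 16, 25, 36, 38}
|A \ B| = 6

6


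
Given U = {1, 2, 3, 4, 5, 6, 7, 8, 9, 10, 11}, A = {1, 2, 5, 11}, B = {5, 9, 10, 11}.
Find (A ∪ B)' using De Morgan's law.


U = {1, 2, 3, 4, 5, 6, 7, 8, 9, 10, 11}
A = {1, 2, 5, 11}, B = {5, 9, 10, 11}
A ∪ B = {1, 2, 5, 9, 10, 11}
(A ∪ B)' = U \ (A ∪ B) = {3, 4, 6, 7, 8}
Verification via A' ∩ B': A' = {3, 4, 6, 7, 8, 9, 10}, B' = {1, 2, 3, 4, 6, 7, 8}
A' ∩ B' = {3, 4, 6, 7, 8} ✓

{3, 4, 6, 7, 8}


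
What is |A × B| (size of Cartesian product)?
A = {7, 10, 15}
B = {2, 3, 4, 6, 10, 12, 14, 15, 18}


Set A = {7, 10, 15} has 3 elements.
Set B = {2, 3, 4, 6, 10, 12, 14, 15, 18} has 9 elements.
|A × B| = |A| × |B| = 3 × 9 = 27

27


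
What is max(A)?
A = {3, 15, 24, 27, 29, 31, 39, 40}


Set A = {3, 15, 24, 27, 29, 31, 39, 40}
Elements in ascending order: 3, 15, 24, 27, 29, 31, 39, 40
The largest element is 40.

40


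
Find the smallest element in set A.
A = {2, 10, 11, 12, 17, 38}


Set A = {2, 10, 11, 12, 17, 38}
Elements in ascending order: 2, 10, 11, 12, 17, 38
The smallest element is 2.

2


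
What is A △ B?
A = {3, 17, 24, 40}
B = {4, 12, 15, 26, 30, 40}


Set A = {3, 17, 24, 40}
Set B = {4, 12, 15, 26, 30, 40}
A △ B = (A \ B) ∪ (B \ A)
Elements in A but not B: {3, 17, 24}
Elements in B but not A: {4, 12, 15, 26, 30}
A △ B = {3, 4, 12, 15, 17, 24, 26, 30}

{3, 4, 12, 15, 17, 24, 26, 30}


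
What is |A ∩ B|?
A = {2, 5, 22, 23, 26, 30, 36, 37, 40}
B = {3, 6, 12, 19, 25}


Set A = {2, 5, 22, 23, 26, 30, 36, 37, 40}
Set B = {3, 6, 12, 19, 25}
A ∩ B = {}
|A ∩ B| = 0

0


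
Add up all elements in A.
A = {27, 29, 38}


Set A = {27, 29, 38}
Sum = 27 + 29 + 38 = 94

94


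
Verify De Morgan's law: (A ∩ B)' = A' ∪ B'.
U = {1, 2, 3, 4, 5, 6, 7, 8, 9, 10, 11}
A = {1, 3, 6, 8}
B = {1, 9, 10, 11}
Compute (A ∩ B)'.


U = {1, 2, 3, 4, 5, 6, 7, 8, 9, 10, 11}
A = {1, 3, 6, 8}, B = {1, 9, 10, 11}
A ∩ B = {1}
(A ∩ B)' = U \ (A ∩ B) = {2, 3, 4, 5, 6, 7, 8, 9, 10, 11}
Verification via A' ∪ B': A' = {2, 4, 5, 7, 9, 10, 11}, B' = {2, 3, 4, 5, 6, 7, 8}
A' ∪ B' = {2, 3, 4, 5, 6, 7, 8, 9, 10, 11} ✓

{2, 3, 4, 5, 6, 7, 8, 9, 10, 11}


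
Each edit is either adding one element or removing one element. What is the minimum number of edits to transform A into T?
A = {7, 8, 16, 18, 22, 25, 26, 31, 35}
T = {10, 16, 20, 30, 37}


Set A = {7, 8, 16, 18, 22, 25, 26, 31, 35}
Set T = {10, 16, 20, 30, 37}
Elements to remove from A (in A, not in T): {7, 8, 18, 22, 25, 26, 31, 35} → 8 removals
Elements to add to A (in T, not in A): {10, 20, 30, 37} → 4 additions
Total edits = 8 + 4 = 12

12


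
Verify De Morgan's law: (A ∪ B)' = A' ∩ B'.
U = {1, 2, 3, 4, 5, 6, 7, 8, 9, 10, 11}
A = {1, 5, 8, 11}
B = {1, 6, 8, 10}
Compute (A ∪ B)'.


U = {1, 2, 3, 4, 5, 6, 7, 8, 9, 10, 11}
A = {1, 5, 8, 11}, B = {1, 6, 8, 10}
A ∪ B = {1, 5, 6, 8, 10, 11}
(A ∪ B)' = U \ (A ∪ B) = {2, 3, 4, 7, 9}
Verification via A' ∩ B': A' = {2, 3, 4, 6, 7, 9, 10}, B' = {2, 3, 4, 5, 7, 9, 11}
A' ∩ B' = {2, 3, 4, 7, 9} ✓

{2, 3, 4, 7, 9}


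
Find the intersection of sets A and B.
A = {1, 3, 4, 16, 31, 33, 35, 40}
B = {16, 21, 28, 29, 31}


Set A = {1, 3, 4, 16, 31, 33, 35, 40}
Set B = {16, 21, 28, 29, 31}
A ∩ B includes only elements in both sets.
Check each element of A against B:
1 ✗, 3 ✗, 4 ✗, 16 ✓, 31 ✓, 33 ✗, 35 ✗, 40 ✗
A ∩ B = {16, 31}

{16, 31}


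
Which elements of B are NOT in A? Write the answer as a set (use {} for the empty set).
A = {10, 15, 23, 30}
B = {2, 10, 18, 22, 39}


Set A = {10, 15, 23, 30}
Set B = {2, 10, 18, 22, 39}
Check each element of B against A:
2 ∉ A (include), 10 ∈ A, 18 ∉ A (include), 22 ∉ A (include), 39 ∉ A (include)
Elements of B not in A: {2, 18, 22, 39}

{2, 18, 22, 39}


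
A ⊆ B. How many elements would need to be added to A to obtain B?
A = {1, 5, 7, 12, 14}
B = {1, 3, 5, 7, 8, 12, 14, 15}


Set A = {1, 5, 7, 12, 14}, |A| = 5
Set B = {1, 3, 5, 7, 8, 12, 14, 15}, |B| = 8
Since A ⊆ B: B \ A = {3, 8, 15}
|B| - |A| = 8 - 5 = 3

3


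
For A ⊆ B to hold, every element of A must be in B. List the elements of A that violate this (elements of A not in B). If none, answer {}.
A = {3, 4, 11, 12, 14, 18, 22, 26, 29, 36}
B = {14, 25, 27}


Set A = {3, 4, 11, 12, 14, 18, 22, 26, 29, 36}
Set B = {14, 25, 27}
Check each element of A against B:
3 ∉ B (include), 4 ∉ B (include), 11 ∉ B (include), 12 ∉ B (include), 14 ∈ B, 18 ∉ B (include), 22 ∉ B (include), 26 ∉ B (include), 29 ∉ B (include), 36 ∉ B (include)
Elements of A not in B: {3, 4, 11, 12, 18, 22, 26, 29, 36}

{3, 4, 11, 12, 18, 22, 26, 29, 36}


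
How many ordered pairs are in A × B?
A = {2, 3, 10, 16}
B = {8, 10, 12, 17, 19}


Set A = {2, 3, 10, 16} has 4 elements.
Set B = {8, 10, 12, 17, 19} has 5 elements.
|A × B| = |A| × |B| = 4 × 5 = 20

20


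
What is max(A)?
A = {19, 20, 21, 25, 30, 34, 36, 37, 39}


Set A = {19, 20, 21, 25, 30, 34, 36, 37, 39}
Elements in ascending order: 19, 20, 21, 25, 30, 34, 36, 37, 39
The largest element is 39.

39


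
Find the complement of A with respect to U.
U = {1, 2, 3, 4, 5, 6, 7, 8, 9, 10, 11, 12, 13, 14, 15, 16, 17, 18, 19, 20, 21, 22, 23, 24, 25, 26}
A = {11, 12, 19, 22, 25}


Universal set U = {1, 2, 3, 4, 5, 6, 7, 8, 9, 10, 11, 12, 13, 14, 15, 16, 17, 18, 19, 20, 21, 22, 23, 24, 25, 26}
Set A = {11, 12, 19, 22, 25}
A' = U \ A = elements in U but not in A
Checking each element of U:
1 (not in A, include), 2 (not in A, include), 3 (not in A, include), 4 (not in A, include), 5 (not in A, include), 6 (not in A, include), 7 (not in A, include), 8 (not in A, include), 9 (not in A, include), 10 (not in A, include), 11 (in A, exclude), 12 (in A, exclude), 13 (not in A, include), 14 (not in A, include), 15 (not in A, include), 16 (not in A, include), 17 (not in A, include), 18 (not in A, include), 19 (in A, exclude), 20 (not in A, include), 21 (not in A, include), 22 (in A, exclude), 23 (not in A, include), 24 (not in A, include), 25 (in A, exclude), 26 (not in A, include)
A' = {1, 2, 3, 4, 5, 6, 7, 8, 9, 10, 13, 14, 15, 16, 17, 18, 20, 21, 23, 24, 26}

{1, 2, 3, 4, 5, 6, 7, 8, 9, 10, 13, 14, 15, 16, 17, 18, 20, 21, 23, 24, 26}


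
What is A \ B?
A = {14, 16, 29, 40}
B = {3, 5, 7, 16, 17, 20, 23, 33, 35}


Set A = {14, 16, 29, 40}
Set B = {3, 5, 7, 16, 17, 20, 23, 33, 35}
A \ B includes elements in A that are not in B.
Check each element of A:
14 (not in B, keep), 16 (in B, remove), 29 (not in B, keep), 40 (not in B, keep)
A \ B = {14, 29, 40}

{14, 29, 40}


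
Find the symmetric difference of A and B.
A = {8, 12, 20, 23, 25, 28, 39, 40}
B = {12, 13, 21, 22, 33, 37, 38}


Set A = {8, 12, 20, 23, 25, 28, 39, 40}
Set B = {12, 13, 21, 22, 33, 37, 38}
A △ B = (A \ B) ∪ (B \ A)
Elements in A but not B: {8, 20, 23, 25, 28, 39, 40}
Elements in B but not A: {13, 21, 22, 33, 37, 38}
A △ B = {8, 13, 20, 21, 22, 23, 25, 28, 33, 37, 38, 39, 40}

{8, 13, 20, 21, 22, 23, 25, 28, 33, 37, 38, 39, 40}


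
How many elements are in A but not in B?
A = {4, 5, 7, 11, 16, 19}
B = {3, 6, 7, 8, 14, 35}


Set A = {4, 5, 7, 11, 16, 19}
Set B = {3, 6, 7, 8, 14, 35}
A \ B = {4, 5, 11, 16, 19}
|A \ B| = 5

5


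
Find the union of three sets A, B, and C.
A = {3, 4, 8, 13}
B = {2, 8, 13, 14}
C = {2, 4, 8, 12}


Set A = {3, 4, 8, 13}
Set B = {2, 8, 13, 14}
Set C = {2, 4, 8, 12}
First, A ∪ B = {2, 3, 4, 8, 13, 14}
Then, (A ∪ B) ∪ C = {2, 3, 4, 8, 12, 13, 14}

{2, 3, 4, 8, 12, 13, 14}


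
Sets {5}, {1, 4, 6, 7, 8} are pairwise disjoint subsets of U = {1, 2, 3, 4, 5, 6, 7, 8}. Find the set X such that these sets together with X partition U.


U = {1, 2, 3, 4, 5, 6, 7, 8}
Shown blocks: {5}, {1, 4, 6, 7, 8}
A partition's blocks are pairwise disjoint and cover U, so the missing block = U \ (union of shown blocks).
Union of shown blocks: {1, 4, 5, 6, 7, 8}
Missing block = U \ (union) = {2, 3}

{2, 3}


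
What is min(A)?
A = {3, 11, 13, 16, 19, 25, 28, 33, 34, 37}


Set A = {3, 11, 13, 16, 19, 25, 28, 33, 34, 37}
Elements in ascending order: 3, 11, 13, 16, 19, 25, 28, 33, 34, 37
The smallest element is 3.

3


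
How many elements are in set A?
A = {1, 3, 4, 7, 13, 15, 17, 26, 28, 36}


Set A = {1, 3, 4, 7, 13, 15, 17, 26, 28, 36}
Listing elements: 1, 3, 4, 7, 13, 15, 17, 26, 28, 36
Counting: 10 elements
|A| = 10

10


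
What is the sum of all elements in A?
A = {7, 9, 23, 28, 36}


Set A = {7, 9, 23, 28, 36}
Sum = 7 + 9 + 23 + 28 + 36 = 103

103


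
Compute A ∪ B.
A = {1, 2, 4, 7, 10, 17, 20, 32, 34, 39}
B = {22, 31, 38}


Set A = {1, 2, 4, 7, 10, 17, 20, 32, 34, 39}
Set B = {22, 31, 38}
A ∪ B includes all elements in either set.
Elements from A: {1, 2, 4, 7, 10, 17, 20, 32, 34, 39}
Elements from B not already included: {22, 31, 38}
A ∪ B = {1, 2, 4, 7, 10, 17, 20, 22, 31, 32, 34, 38, 39}

{1, 2, 4, 7, 10, 17, 20, 22, 31, 32, 34, 38, 39}


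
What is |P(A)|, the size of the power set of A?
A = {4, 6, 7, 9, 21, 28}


Set A = {4, 6, 7, 9, 21, 28}
|A| = 6
The power set P(A) contains all subsets of A.
|P(A)| = 2^|A| = 2^6 = 64

64


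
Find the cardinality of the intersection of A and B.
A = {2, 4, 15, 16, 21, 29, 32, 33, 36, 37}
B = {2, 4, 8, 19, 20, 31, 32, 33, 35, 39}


Set A = {2, 4, 15, 16, 21, 29, 32, 33, 36, 37}
Set B = {2, 4, 8, 19, 20, 31, 32, 33, 35, 39}
A ∩ B = {2, 4, 32, 33}
|A ∩ B| = 4

4


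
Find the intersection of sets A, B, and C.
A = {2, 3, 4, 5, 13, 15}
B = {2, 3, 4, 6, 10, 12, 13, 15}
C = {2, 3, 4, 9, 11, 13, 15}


Set A = {2, 3, 4, 5, 13, 15}
Set B = {2, 3, 4, 6, 10, 12, 13, 15}
Set C = {2, 3, 4, 9, 11, 13, 15}
First, A ∩ B = {2, 3, 4, 13, 15}
Then, (A ∩ B) ∩ C = {2, 3, 4, 13, 15}

{2, 3, 4, 13, 15}


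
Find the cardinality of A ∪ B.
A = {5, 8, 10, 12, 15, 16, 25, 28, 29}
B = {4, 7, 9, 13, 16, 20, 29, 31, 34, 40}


Set A = {5, 8, 10, 12, 15, 16, 25, 28, 29}, |A| = 9
Set B = {4, 7, 9, 13, 16, 20, 29, 31, 34, 40}, |B| = 10
A ∩ B = {16, 29}, |A ∩ B| = 2
|A ∪ B| = |A| + |B| - |A ∩ B| = 9 + 10 - 2 = 17

17


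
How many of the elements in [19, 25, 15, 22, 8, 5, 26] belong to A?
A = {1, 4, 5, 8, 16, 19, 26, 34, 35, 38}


Set A = {1, 4, 5, 8, 16, 19, 26, 34, 35, 38}
Candidates: [19, 25, 15, 22, 8, 5, 26]
Check each candidate:
19 ∈ A, 25 ∉ A, 15 ∉ A, 22 ∉ A, 8 ∈ A, 5 ∈ A, 26 ∈ A
Count of candidates in A: 4

4


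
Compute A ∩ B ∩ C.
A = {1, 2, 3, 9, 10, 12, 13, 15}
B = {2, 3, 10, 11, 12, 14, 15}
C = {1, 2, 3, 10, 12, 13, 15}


Set A = {1, 2, 3, 9, 10, 12, 13, 15}
Set B = {2, 3, 10, 11, 12, 14, 15}
Set C = {1, 2, 3, 10, 12, 13, 15}
First, A ∩ B = {2, 3, 10, 12, 15}
Then, (A ∩ B) ∩ C = {2, 3, 10, 12, 15}

{2, 3, 10, 12, 15}


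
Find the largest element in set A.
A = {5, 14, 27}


Set A = {5, 14, 27}
Elements in ascending order: 5, 14, 27
The largest element is 27.

27


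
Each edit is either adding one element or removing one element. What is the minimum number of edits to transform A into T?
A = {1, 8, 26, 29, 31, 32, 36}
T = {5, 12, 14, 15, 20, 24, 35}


Set A = {1, 8, 26, 29, 31, 32, 36}
Set T = {5, 12, 14, 15, 20, 24, 35}
Elements to remove from A (in A, not in T): {1, 8, 26, 29, 31, 32, 36} → 7 removals
Elements to add to A (in T, not in A): {5, 12, 14, 15, 20, 24, 35} → 7 additions
Total edits = 7 + 7 = 14

14


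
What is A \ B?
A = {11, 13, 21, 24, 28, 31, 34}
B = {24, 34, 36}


Set A = {11, 13, 21, 24, 28, 31, 34}
Set B = {24, 34, 36}
A \ B includes elements in A that are not in B.
Check each element of A:
11 (not in B, keep), 13 (not in B, keep), 21 (not in B, keep), 24 (in B, remove), 28 (not in B, keep), 31 (not in B, keep), 34 (in B, remove)
A \ B = {11, 13, 21, 28, 31}

{11, 13, 21, 28, 31}


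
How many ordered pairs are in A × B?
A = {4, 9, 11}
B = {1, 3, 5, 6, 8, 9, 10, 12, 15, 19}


Set A = {4, 9, 11} has 3 elements.
Set B = {1, 3, 5, 6, 8, 9, 10, 12, 15, 19} has 10 elements.
|A × B| = |A| × |B| = 3 × 10 = 30

30


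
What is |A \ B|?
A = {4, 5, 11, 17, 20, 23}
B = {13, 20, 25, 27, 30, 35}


Set A = {4, 5, 11, 17, 20, 23}
Set B = {13, 20, 25, 27, 30, 35}
A \ B = {4, 5, 11, 17, 23}
|A \ B| = 5

5


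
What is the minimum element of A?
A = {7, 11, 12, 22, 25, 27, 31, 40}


Set A = {7, 11, 12, 22, 25, 27, 31, 40}
Elements in ascending order: 7, 11, 12, 22, 25, 27, 31, 40
The smallest element is 7.

7


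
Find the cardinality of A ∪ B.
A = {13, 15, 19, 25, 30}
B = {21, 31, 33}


Set A = {13, 15, 19, 25, 30}, |A| = 5
Set B = {21, 31, 33}, |B| = 3
A ∩ B = {}, |A ∩ B| = 0
|A ∪ B| = |A| + |B| - |A ∩ B| = 5 + 3 - 0 = 8

8


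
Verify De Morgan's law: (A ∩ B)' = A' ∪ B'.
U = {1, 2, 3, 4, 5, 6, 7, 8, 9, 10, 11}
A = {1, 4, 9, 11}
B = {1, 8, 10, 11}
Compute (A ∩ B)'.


U = {1, 2, 3, 4, 5, 6, 7, 8, 9, 10, 11}
A = {1, 4, 9, 11}, B = {1, 8, 10, 11}
A ∩ B = {1, 11}
(A ∩ B)' = U \ (A ∩ B) = {2, 3, 4, 5, 6, 7, 8, 9, 10}
Verification via A' ∪ B': A' = {2, 3, 5, 6, 7, 8, 10}, B' = {2, 3, 4, 5, 6, 7, 9}
A' ∪ B' = {2, 3, 4, 5, 6, 7, 8, 9, 10} ✓

{2, 3, 4, 5, 6, 7, 8, 9, 10}


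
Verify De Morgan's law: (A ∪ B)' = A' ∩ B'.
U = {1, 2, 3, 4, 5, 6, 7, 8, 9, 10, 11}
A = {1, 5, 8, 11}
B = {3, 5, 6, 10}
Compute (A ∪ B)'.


U = {1, 2, 3, 4, 5, 6, 7, 8, 9, 10, 11}
A = {1, 5, 8, 11}, B = {3, 5, 6, 10}
A ∪ B = {1, 3, 5, 6, 8, 10, 11}
(A ∪ B)' = U \ (A ∪ B) = {2, 4, 7, 9}
Verification via A' ∩ B': A' = {2, 3, 4, 6, 7, 9, 10}, B' = {1, 2, 4, 7, 8, 9, 11}
A' ∩ B' = {2, 4, 7, 9} ✓

{2, 4, 7, 9}


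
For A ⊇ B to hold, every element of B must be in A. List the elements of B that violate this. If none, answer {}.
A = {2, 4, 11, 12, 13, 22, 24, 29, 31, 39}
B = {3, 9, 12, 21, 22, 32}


Set A = {2, 4, 11, 12, 13, 22, 24, 29, 31, 39}
Set B = {3, 9, 12, 21, 22, 32}
Check each element of B against A:
3 ∉ A (include), 9 ∉ A (include), 12 ∈ A, 21 ∉ A (include), 22 ∈ A, 32 ∉ A (include)
Elements of B not in A: {3, 9, 21, 32}

{3, 9, 21, 32}


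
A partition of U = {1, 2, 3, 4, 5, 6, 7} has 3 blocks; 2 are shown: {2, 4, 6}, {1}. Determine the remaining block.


U = {1, 2, 3, 4, 5, 6, 7}
Shown blocks: {2, 4, 6}, {1}
A partition's blocks are pairwise disjoint and cover U, so the missing block = U \ (union of shown blocks).
Union of shown blocks: {1, 2, 4, 6}
Missing block = U \ (union) = {3, 5, 7}

{3, 5, 7}


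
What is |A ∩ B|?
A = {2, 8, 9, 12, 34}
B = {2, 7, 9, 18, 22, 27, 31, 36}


Set A = {2, 8, 9, 12, 34}
Set B = {2, 7, 9, 18, 22, 27, 31, 36}
A ∩ B = {2, 9}
|A ∩ B| = 2

2


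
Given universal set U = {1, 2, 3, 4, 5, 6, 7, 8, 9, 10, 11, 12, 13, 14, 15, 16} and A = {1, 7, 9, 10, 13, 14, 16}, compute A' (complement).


Universal set U = {1, 2, 3, 4, 5, 6, 7, 8, 9, 10, 11, 12, 13, 14, 15, 16}
Set A = {1, 7, 9, 10, 13, 14, 16}
A' = U \ A = elements in U but not in A
Checking each element of U:
1 (in A, exclude), 2 (not in A, include), 3 (not in A, include), 4 (not in A, include), 5 (not in A, include), 6 (not in A, include), 7 (in A, exclude), 8 (not in A, include), 9 (in A, exclude), 10 (in A, exclude), 11 (not in A, include), 12 (not in A, include), 13 (in A, exclude), 14 (in A, exclude), 15 (not in A, include), 16 (in A, exclude)
A' = {2, 3, 4, 5, 6, 8, 11, 12, 15}

{2, 3, 4, 5, 6, 8, 11, 12, 15}


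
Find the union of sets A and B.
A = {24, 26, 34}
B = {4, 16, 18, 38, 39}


Set A = {24, 26, 34}
Set B = {4, 16, 18, 38, 39}
A ∪ B includes all elements in either set.
Elements from A: {24, 26, 34}
Elements from B not already included: {4, 16, 18, 38, 39}
A ∪ B = {4, 16, 18, 24, 26, 34, 38, 39}

{4, 16, 18, 24, 26, 34, 38, 39}


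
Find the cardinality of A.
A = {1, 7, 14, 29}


Set A = {1, 7, 14, 29}
Listing elements: 1, 7, 14, 29
Counting: 4 elements
|A| = 4

4


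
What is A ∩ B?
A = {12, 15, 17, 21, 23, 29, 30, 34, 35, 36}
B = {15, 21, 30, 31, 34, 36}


Set A = {12, 15, 17, 21, 23, 29, 30, 34, 35, 36}
Set B = {15, 21, 30, 31, 34, 36}
A ∩ B includes only elements in both sets.
Check each element of A against B:
12 ✗, 15 ✓, 17 ✗, 21 ✓, 23 ✗, 29 ✗, 30 ✓, 34 ✓, 35 ✗, 36 ✓
A ∩ B = {15, 21, 30, 34, 36}

{15, 21, 30, 34, 36}
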